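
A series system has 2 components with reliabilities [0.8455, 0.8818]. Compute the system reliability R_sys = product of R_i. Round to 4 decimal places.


Components: [0.8455, 0.8818]
After component 1 (R=0.8455): product = 0.8455
After component 2 (R=0.8818): product = 0.7456
R_sys = 0.7456

0.7456


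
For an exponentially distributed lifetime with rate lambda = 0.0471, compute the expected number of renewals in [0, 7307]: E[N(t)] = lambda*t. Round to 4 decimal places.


lambda = 0.0471
t = 7307
E[N(t)] = lambda * t
E[N(t)] = 0.0471 * 7307
E[N(t)] = 344.1597

344.1597


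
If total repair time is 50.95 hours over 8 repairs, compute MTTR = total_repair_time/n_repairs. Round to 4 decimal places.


total_repair_time = 50.95
n_repairs = 8
MTTR = 50.95 / 8
MTTR = 6.3688

6.3688


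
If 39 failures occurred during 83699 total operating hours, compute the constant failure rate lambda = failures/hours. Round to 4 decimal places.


failures = 39
total_hours = 83699
lambda = 39 / 83699
lambda = 0.0005

0.0005


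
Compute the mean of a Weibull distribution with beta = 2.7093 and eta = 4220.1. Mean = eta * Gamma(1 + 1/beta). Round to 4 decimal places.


beta = 2.7093, eta = 4220.1
1/beta = 0.3691
1 + 1/beta = 1.3691
Gamma(1.3691) = 0.8894
Mean = 4220.1 * 0.8894
Mean = 3753.3067

3753.3067


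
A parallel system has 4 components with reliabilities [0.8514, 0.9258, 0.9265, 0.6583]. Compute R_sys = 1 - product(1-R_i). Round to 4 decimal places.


Components: [0.8514, 0.9258, 0.9265, 0.6583]
(1 - 0.8514) = 0.1486, running product = 0.1486
(1 - 0.9258) = 0.0742, running product = 0.011
(1 - 0.9265) = 0.0735, running product = 0.0008
(1 - 0.6583) = 0.3417, running product = 0.0003
Product of (1-R_i) = 0.0003
R_sys = 1 - 0.0003 = 0.9997

0.9997


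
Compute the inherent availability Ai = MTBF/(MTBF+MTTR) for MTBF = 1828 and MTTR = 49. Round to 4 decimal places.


MTBF = 1828
MTTR = 49
MTBF + MTTR = 1877
Ai = 1828 / 1877
Ai = 0.9739

0.9739


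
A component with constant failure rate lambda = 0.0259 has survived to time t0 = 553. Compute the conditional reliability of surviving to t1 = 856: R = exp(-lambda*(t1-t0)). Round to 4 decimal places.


lambda = 0.0259
t0 = 553, t1 = 856
t1 - t0 = 303
lambda * (t1-t0) = 0.0259 * 303 = 7.8477
R = exp(-7.8477)
R = 0.0004

0.0004


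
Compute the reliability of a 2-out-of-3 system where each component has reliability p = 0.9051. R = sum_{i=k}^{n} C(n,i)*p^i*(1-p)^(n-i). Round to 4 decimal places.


k = 2, n = 3, p = 0.9051
i=2: C(3,2)=3 * 0.9051^2 * 0.0949^1 = 0.2332
i=3: C(3,3)=1 * 0.9051^3 * 0.0949^0 = 0.7415
R = sum of terms = 0.9747

0.9747


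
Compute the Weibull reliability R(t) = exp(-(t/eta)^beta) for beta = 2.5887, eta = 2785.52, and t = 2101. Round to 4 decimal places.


beta = 2.5887, eta = 2785.52, t = 2101
t/eta = 2101 / 2785.52 = 0.7543
(t/eta)^beta = 0.7543^2.5887 = 0.4819
R(t) = exp(-0.4819)
R(t) = 0.6176

0.6176


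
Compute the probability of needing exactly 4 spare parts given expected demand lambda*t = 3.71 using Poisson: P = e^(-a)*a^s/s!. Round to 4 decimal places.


a = 3.71, s = 4
e^(-a) = e^(-3.71) = 0.0245
a^s = 3.71^4 = 189.4504
s! = 24
P = 0.0245 * 189.4504 / 24
P = 0.1932

0.1932


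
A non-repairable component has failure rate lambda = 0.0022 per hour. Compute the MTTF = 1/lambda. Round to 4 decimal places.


lambda = 0.0022
MTTF = 1 / 0.0022
MTTF = 454.5455

454.5455


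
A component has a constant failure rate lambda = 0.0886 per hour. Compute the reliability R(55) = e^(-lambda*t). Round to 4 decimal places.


lambda = 0.0886
t = 55
lambda * t = 4.873
R(t) = e^(-4.873)
R(t) = 0.0077

0.0077


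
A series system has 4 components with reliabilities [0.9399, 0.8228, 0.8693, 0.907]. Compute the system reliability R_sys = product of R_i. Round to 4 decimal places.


Components: [0.9399, 0.8228, 0.8693, 0.907]
After component 1 (R=0.9399): product = 0.9399
After component 2 (R=0.8228): product = 0.7733
After component 3 (R=0.8693): product = 0.6723
After component 4 (R=0.907): product = 0.6098
R_sys = 0.6098

0.6098


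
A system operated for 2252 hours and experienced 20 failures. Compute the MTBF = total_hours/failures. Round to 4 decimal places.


total_hours = 2252
failures = 20
MTBF = 2252 / 20
MTBF = 112.6

112.6


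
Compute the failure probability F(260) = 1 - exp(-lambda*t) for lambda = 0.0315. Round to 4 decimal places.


lambda = 0.0315, t = 260
lambda * t = 8.19
exp(-8.19) = 0.0003
F(t) = 1 - 0.0003
F(t) = 0.9997

0.9997


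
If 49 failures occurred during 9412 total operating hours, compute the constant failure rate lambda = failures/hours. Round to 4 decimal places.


failures = 49
total_hours = 9412
lambda = 49 / 9412
lambda = 0.0052

0.0052


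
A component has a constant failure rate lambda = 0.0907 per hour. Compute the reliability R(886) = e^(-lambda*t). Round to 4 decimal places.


lambda = 0.0907
t = 886
lambda * t = 80.3602
R(t) = e^(-80.3602)
R(t) = 0.0

0.0


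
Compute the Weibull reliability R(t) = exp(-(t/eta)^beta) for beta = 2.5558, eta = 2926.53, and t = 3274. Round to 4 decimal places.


beta = 2.5558, eta = 2926.53, t = 3274
t/eta = 3274 / 2926.53 = 1.1187
(t/eta)^beta = 1.1187^2.5558 = 1.3321
R(t) = exp(-1.3321)
R(t) = 0.2639

0.2639


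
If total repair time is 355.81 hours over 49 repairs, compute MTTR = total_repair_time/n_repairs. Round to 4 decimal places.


total_repair_time = 355.81
n_repairs = 49
MTTR = 355.81 / 49
MTTR = 7.2614

7.2614


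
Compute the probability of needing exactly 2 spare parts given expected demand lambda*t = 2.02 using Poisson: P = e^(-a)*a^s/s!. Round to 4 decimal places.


a = 2.02, s = 2
e^(-a) = e^(-2.02) = 0.1327
a^s = 2.02^2 = 4.0804
s! = 2
P = 0.1327 * 4.0804 / 2
P = 0.2706

0.2706


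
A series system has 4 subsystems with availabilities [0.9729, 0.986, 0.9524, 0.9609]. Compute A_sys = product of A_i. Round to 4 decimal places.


Subsystems: [0.9729, 0.986, 0.9524, 0.9609]
After subsystem 1 (A=0.9729): product = 0.9729
After subsystem 2 (A=0.986): product = 0.9593
After subsystem 3 (A=0.9524): product = 0.9136
After subsystem 4 (A=0.9609): product = 0.8779
A_sys = 0.8779

0.8779


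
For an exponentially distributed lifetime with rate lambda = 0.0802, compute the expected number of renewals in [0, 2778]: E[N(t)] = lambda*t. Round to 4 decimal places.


lambda = 0.0802
t = 2778
E[N(t)] = lambda * t
E[N(t)] = 0.0802 * 2778
E[N(t)] = 222.7956

222.7956


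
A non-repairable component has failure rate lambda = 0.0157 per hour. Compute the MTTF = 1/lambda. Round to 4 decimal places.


lambda = 0.0157
MTTF = 1 / 0.0157
MTTF = 63.6943

63.6943


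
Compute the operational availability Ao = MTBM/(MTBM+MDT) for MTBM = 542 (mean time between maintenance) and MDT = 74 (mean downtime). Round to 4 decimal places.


MTBM = 542
MDT = 74
MTBM + MDT = 616
Ao = 542 / 616
Ao = 0.8799

0.8799


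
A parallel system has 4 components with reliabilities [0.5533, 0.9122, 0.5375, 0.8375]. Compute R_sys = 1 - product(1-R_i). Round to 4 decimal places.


Components: [0.5533, 0.9122, 0.5375, 0.8375]
(1 - 0.5533) = 0.4467, running product = 0.4467
(1 - 0.9122) = 0.0878, running product = 0.0392
(1 - 0.5375) = 0.4625, running product = 0.0181
(1 - 0.8375) = 0.1625, running product = 0.0029
Product of (1-R_i) = 0.0029
R_sys = 1 - 0.0029 = 0.9971

0.9971


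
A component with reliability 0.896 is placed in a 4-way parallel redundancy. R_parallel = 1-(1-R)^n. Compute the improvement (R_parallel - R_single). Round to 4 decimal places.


R_single = 0.896, n = 4
1 - R_single = 0.104
(1 - R_single)^n = 0.104^4 = 0.0001
R_parallel = 1 - 0.0001 = 0.9999
Improvement = 0.9999 - 0.896
Improvement = 0.1039

0.1039


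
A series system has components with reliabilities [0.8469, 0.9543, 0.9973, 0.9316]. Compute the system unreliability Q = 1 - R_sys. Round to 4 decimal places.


Components: [0.8469, 0.9543, 0.9973, 0.9316]
After component 1: product = 0.8469
After component 2: product = 0.8082
After component 3: product = 0.806
After component 4: product = 0.7509
R_sys = 0.7509
Q = 1 - 0.7509 = 0.2491

0.2491


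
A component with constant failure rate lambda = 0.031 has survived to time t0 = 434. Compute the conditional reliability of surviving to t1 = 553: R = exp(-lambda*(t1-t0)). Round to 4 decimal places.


lambda = 0.031
t0 = 434, t1 = 553
t1 - t0 = 119
lambda * (t1-t0) = 0.031 * 119 = 3.689
R = exp(-3.689)
R = 0.025

0.025


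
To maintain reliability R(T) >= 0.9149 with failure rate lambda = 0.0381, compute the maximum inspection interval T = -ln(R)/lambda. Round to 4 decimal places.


R_target = 0.9149
lambda = 0.0381
-ln(0.9149) = 0.0889
T = 0.0889 / 0.0381
T = 2.3344

2.3344


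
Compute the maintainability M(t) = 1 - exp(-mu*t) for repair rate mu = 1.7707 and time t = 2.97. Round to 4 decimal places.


mu = 1.7707, t = 2.97
mu * t = 1.7707 * 2.97 = 5.259
exp(-5.259) = 0.0052
M(t) = 1 - 0.0052
M(t) = 0.9948

0.9948


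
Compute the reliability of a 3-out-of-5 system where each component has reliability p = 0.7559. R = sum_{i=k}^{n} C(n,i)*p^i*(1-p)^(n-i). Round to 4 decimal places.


k = 3, n = 5, p = 0.7559
i=3: C(5,3)=10 * 0.7559^3 * 0.2441^2 = 0.2574
i=4: C(5,4)=5 * 0.7559^4 * 0.2441^1 = 0.3985
i=5: C(5,5)=1 * 0.7559^5 * 0.2441^0 = 0.2468
R = sum of terms = 0.9026

0.9026


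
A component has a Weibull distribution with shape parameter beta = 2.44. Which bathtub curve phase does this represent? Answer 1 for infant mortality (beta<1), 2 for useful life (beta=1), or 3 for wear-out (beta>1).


beta = 2.44
Compare beta to 1:
beta < 1 => infant mortality (phase 1)
beta = 1 => useful life (phase 2)
beta > 1 => wear-out (phase 3)
Since beta = 2.44, this is wear-out (increasing failure rate)
Phase = 3

3


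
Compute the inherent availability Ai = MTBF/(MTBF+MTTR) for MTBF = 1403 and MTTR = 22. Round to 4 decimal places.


MTBF = 1403
MTTR = 22
MTBF + MTTR = 1425
Ai = 1403 / 1425
Ai = 0.9846

0.9846


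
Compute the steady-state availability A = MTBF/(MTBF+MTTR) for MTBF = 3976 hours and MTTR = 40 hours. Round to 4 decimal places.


MTBF = 3976
MTTR = 40
MTBF + MTTR = 4016
A = 3976 / 4016
A = 0.99

0.99


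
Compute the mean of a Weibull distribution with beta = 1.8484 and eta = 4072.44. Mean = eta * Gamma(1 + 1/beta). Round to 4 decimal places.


beta = 1.8484, eta = 4072.44
1/beta = 0.541
1 + 1/beta = 1.541
Gamma(1.541) = 0.8882
Mean = 4072.44 * 0.8882
Mean = 3617.319

3617.319


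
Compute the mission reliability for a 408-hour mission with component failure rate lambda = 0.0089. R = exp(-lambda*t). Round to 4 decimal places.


lambda = 0.0089
mission_time = 408
lambda * t = 0.0089 * 408 = 3.6312
R = exp(-3.6312)
R = 0.0265

0.0265


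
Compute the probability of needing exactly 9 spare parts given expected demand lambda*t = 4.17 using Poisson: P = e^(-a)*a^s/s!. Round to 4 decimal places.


a = 4.17, s = 9
e^(-a) = e^(-4.17) = 0.0155
a^s = 4.17^9 = 381262.8542
s! = 362880
P = 0.0155 * 381262.8542 / 362880
P = 0.0162

0.0162


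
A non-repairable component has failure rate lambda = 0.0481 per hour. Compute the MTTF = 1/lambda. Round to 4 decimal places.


lambda = 0.0481
MTTF = 1 / 0.0481
MTTF = 20.79

20.79


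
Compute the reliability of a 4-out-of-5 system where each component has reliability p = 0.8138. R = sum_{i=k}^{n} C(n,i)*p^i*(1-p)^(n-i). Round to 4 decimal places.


k = 4, n = 5, p = 0.8138
i=4: C(5,4)=5 * 0.8138^4 * 0.1862^1 = 0.4083
i=5: C(5,5)=1 * 0.8138^5 * 0.1862^0 = 0.3569
R = sum of terms = 0.7653

0.7653


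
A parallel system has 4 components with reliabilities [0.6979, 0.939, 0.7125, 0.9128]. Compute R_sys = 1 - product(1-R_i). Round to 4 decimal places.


Components: [0.6979, 0.939, 0.7125, 0.9128]
(1 - 0.6979) = 0.3021, running product = 0.3021
(1 - 0.939) = 0.061, running product = 0.0184
(1 - 0.7125) = 0.2875, running product = 0.0053
(1 - 0.9128) = 0.0872, running product = 0.0005
Product of (1-R_i) = 0.0005
R_sys = 1 - 0.0005 = 0.9995

0.9995


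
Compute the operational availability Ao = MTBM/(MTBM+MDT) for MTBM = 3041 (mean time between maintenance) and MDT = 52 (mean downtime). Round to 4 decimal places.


MTBM = 3041
MDT = 52
MTBM + MDT = 3093
Ao = 3041 / 3093
Ao = 0.9832

0.9832


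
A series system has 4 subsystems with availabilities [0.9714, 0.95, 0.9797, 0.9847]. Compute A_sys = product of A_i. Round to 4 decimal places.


Subsystems: [0.9714, 0.95, 0.9797, 0.9847]
After subsystem 1 (A=0.9714): product = 0.9714
After subsystem 2 (A=0.95): product = 0.9228
After subsystem 3 (A=0.9797): product = 0.9041
After subsystem 4 (A=0.9847): product = 0.8903
A_sys = 0.8903

0.8903


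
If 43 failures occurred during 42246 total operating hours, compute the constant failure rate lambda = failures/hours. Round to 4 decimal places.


failures = 43
total_hours = 42246
lambda = 43 / 42246
lambda = 0.001

0.001


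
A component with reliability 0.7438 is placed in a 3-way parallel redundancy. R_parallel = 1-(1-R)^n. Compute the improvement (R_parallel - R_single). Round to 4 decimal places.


R_single = 0.7438, n = 3
1 - R_single = 0.2562
(1 - R_single)^n = 0.2562^3 = 0.0168
R_parallel = 1 - 0.0168 = 0.9832
Improvement = 0.9832 - 0.7438
Improvement = 0.2394

0.2394


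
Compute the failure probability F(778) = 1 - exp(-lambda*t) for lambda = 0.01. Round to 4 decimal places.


lambda = 0.01, t = 778
lambda * t = 7.78
exp(-7.78) = 0.0004
F(t) = 1 - 0.0004
F(t) = 0.9996

0.9996


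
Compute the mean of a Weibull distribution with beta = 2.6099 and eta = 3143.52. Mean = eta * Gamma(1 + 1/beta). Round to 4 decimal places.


beta = 2.6099, eta = 3143.52
1/beta = 0.3832
1 + 1/beta = 1.3832
Gamma(1.3832) = 0.8883
Mean = 3143.52 * 0.8883
Mean = 2792.4252

2792.4252


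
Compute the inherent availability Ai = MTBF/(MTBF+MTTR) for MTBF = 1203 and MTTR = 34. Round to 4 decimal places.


MTBF = 1203
MTTR = 34
MTBF + MTTR = 1237
Ai = 1203 / 1237
Ai = 0.9725

0.9725


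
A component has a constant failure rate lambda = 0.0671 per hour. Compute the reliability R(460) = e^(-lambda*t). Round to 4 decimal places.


lambda = 0.0671
t = 460
lambda * t = 30.866
R(t) = e^(-30.866)
R(t) = 0.0

0.0


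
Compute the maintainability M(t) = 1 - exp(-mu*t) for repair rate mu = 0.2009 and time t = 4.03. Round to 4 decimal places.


mu = 0.2009, t = 4.03
mu * t = 0.2009 * 4.03 = 0.8096
exp(-0.8096) = 0.445
M(t) = 1 - 0.445
M(t) = 0.555

0.555


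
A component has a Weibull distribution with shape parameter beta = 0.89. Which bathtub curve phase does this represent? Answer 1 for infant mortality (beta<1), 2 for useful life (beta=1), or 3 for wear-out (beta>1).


beta = 0.89
Compare beta to 1:
beta < 1 => infant mortality (phase 1)
beta = 1 => useful life (phase 2)
beta > 1 => wear-out (phase 3)
Since beta = 0.89, this is infant mortality (decreasing failure rate)
Phase = 1

1


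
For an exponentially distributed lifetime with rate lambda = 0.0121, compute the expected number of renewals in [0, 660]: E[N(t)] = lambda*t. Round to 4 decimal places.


lambda = 0.0121
t = 660
E[N(t)] = lambda * t
E[N(t)] = 0.0121 * 660
E[N(t)] = 7.986

7.986


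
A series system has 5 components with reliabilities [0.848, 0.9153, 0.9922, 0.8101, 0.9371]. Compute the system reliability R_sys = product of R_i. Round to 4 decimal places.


Components: [0.848, 0.9153, 0.9922, 0.8101, 0.9371]
After component 1 (R=0.848): product = 0.848
After component 2 (R=0.9153): product = 0.7762
After component 3 (R=0.9922): product = 0.7701
After component 4 (R=0.8101): product = 0.6239
After component 5 (R=0.9371): product = 0.5846
R_sys = 0.5846

0.5846


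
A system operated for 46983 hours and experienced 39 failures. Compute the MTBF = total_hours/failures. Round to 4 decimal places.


total_hours = 46983
failures = 39
MTBF = 46983 / 39
MTBF = 1204.6923

1204.6923


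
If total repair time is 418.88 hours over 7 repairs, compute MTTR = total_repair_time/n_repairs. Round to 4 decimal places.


total_repair_time = 418.88
n_repairs = 7
MTTR = 418.88 / 7
MTTR = 59.84

59.84


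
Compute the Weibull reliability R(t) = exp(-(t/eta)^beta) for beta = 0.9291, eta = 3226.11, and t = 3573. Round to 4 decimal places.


beta = 0.9291, eta = 3226.11, t = 3573
t/eta = 3573 / 3226.11 = 1.1075
(t/eta)^beta = 1.1075^0.9291 = 1.0995
R(t) = exp(-1.0995)
R(t) = 0.333

0.333


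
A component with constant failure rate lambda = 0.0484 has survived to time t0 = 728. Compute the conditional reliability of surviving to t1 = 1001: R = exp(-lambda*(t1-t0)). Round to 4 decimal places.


lambda = 0.0484
t0 = 728, t1 = 1001
t1 - t0 = 273
lambda * (t1-t0) = 0.0484 * 273 = 13.2132
R = exp(-13.2132)
R = 0.0

0.0


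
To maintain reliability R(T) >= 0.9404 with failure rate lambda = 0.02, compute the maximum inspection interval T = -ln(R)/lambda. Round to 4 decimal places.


R_target = 0.9404
lambda = 0.02
-ln(0.9404) = 0.0614
T = 0.0614 / 0.02
T = 3.0725

3.0725


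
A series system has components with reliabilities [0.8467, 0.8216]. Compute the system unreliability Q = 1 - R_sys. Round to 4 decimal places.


Components: [0.8467, 0.8216]
After component 1: product = 0.8467
After component 2: product = 0.6956
R_sys = 0.6956
Q = 1 - 0.6956 = 0.3044

0.3044


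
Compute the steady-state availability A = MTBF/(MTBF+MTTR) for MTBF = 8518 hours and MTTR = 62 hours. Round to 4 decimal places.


MTBF = 8518
MTTR = 62
MTBF + MTTR = 8580
A = 8518 / 8580
A = 0.9928

0.9928


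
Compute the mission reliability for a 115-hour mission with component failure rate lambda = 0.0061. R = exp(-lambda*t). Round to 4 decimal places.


lambda = 0.0061
mission_time = 115
lambda * t = 0.0061 * 115 = 0.7015
R = exp(-0.7015)
R = 0.4958

0.4958


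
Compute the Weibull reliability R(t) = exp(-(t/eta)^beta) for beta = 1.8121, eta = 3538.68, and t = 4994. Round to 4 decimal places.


beta = 1.8121, eta = 3538.68, t = 4994
t/eta = 4994 / 3538.68 = 1.4113
(t/eta)^beta = 1.4113^1.8121 = 1.8668
R(t) = exp(-1.8668)
R(t) = 0.1546

0.1546


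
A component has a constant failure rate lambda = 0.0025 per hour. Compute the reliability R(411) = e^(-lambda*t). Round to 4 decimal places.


lambda = 0.0025
t = 411
lambda * t = 1.0275
R(t) = e^(-1.0275)
R(t) = 0.3579

0.3579


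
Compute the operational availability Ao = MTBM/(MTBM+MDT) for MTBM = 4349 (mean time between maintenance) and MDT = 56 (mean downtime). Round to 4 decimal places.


MTBM = 4349
MDT = 56
MTBM + MDT = 4405
Ao = 4349 / 4405
Ao = 0.9873

0.9873


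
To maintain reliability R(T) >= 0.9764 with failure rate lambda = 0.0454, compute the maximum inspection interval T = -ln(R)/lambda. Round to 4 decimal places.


R_target = 0.9764
lambda = 0.0454
-ln(0.9764) = 0.0239
T = 0.0239 / 0.0454
T = 0.5261

0.5261


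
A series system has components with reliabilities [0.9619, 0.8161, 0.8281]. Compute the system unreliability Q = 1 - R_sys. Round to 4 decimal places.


Components: [0.9619, 0.8161, 0.8281]
After component 1: product = 0.9619
After component 2: product = 0.785
After component 3: product = 0.6501
R_sys = 0.6501
Q = 1 - 0.6501 = 0.3499

0.3499


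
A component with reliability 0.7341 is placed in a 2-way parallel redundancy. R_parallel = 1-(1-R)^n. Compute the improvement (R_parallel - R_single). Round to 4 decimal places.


R_single = 0.7341, n = 2
1 - R_single = 0.2659
(1 - R_single)^n = 0.2659^2 = 0.0707
R_parallel = 1 - 0.0707 = 0.9293
Improvement = 0.9293 - 0.7341
Improvement = 0.1952

0.1952


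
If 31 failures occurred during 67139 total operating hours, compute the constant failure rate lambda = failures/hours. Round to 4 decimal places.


failures = 31
total_hours = 67139
lambda = 31 / 67139
lambda = 0.0005

0.0005


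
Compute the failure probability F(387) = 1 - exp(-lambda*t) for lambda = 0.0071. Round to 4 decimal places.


lambda = 0.0071, t = 387
lambda * t = 2.7477
exp(-2.7477) = 0.0641
F(t) = 1 - 0.0641
F(t) = 0.9359

0.9359


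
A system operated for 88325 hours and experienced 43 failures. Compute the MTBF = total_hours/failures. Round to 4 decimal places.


total_hours = 88325
failures = 43
MTBF = 88325 / 43
MTBF = 2054.0698

2054.0698


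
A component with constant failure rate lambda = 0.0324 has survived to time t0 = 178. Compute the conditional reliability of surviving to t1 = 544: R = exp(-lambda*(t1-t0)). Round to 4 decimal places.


lambda = 0.0324
t0 = 178, t1 = 544
t1 - t0 = 366
lambda * (t1-t0) = 0.0324 * 366 = 11.8584
R = exp(-11.8584)
R = 0.0

0.0


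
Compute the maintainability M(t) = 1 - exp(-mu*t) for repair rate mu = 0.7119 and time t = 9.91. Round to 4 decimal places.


mu = 0.7119, t = 9.91
mu * t = 0.7119 * 9.91 = 7.0549
exp(-7.0549) = 0.0009
M(t) = 1 - 0.0009
M(t) = 0.9991

0.9991


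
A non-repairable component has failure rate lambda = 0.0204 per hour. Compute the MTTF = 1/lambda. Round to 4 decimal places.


lambda = 0.0204
MTTF = 1 / 0.0204
MTTF = 49.0196

49.0196


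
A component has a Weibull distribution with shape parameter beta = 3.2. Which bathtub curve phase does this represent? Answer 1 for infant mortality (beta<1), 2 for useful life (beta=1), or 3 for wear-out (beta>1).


beta = 3.2
Compare beta to 1:
beta < 1 => infant mortality (phase 1)
beta = 1 => useful life (phase 2)
beta > 1 => wear-out (phase 3)
Since beta = 3.2, this is wear-out (increasing failure rate)
Phase = 3

3


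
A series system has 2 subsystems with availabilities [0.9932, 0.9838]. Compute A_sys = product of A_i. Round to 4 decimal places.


Subsystems: [0.9932, 0.9838]
After subsystem 1 (A=0.9932): product = 0.9932
After subsystem 2 (A=0.9838): product = 0.9771
A_sys = 0.9771

0.9771


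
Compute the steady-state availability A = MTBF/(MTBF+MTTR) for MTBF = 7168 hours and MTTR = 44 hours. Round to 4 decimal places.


MTBF = 7168
MTTR = 44
MTBF + MTTR = 7212
A = 7168 / 7212
A = 0.9939

0.9939


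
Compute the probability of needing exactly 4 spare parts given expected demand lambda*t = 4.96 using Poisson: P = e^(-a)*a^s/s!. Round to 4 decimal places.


a = 4.96, s = 4
e^(-a) = e^(-4.96) = 0.007
a^s = 4.96^4 = 605.2387
s! = 24
P = 0.007 * 605.2387 / 24
P = 0.1769

0.1769


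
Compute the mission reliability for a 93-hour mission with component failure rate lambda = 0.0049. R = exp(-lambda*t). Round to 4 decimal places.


lambda = 0.0049
mission_time = 93
lambda * t = 0.0049 * 93 = 0.4557
R = exp(-0.4557)
R = 0.634

0.634


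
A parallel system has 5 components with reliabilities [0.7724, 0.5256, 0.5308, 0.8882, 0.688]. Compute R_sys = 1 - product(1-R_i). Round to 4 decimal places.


Components: [0.7724, 0.5256, 0.5308, 0.8882, 0.688]
(1 - 0.7724) = 0.2276, running product = 0.2276
(1 - 0.5256) = 0.4744, running product = 0.108
(1 - 0.5308) = 0.4692, running product = 0.0507
(1 - 0.8882) = 0.1118, running product = 0.0057
(1 - 0.688) = 0.312, running product = 0.0018
Product of (1-R_i) = 0.0018
R_sys = 1 - 0.0018 = 0.9982

0.9982


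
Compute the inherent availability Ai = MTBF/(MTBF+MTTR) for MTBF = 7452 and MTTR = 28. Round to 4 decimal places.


MTBF = 7452
MTTR = 28
MTBF + MTTR = 7480
Ai = 7452 / 7480
Ai = 0.9963

0.9963


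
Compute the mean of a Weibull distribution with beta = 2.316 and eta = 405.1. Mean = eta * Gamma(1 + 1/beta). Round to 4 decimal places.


beta = 2.316, eta = 405.1
1/beta = 0.4318
1 + 1/beta = 1.4318
Gamma(1.4318) = 0.886
Mean = 405.1 * 0.886
Mean = 358.914

358.914


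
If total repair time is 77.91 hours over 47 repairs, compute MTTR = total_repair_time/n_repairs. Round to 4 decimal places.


total_repair_time = 77.91
n_repairs = 47
MTTR = 77.91 / 47
MTTR = 1.6577

1.6577


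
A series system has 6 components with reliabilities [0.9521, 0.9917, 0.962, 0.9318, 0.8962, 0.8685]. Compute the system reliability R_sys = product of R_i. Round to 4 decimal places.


Components: [0.9521, 0.9917, 0.962, 0.9318, 0.8962, 0.8685]
After component 1 (R=0.9521): product = 0.9521
After component 2 (R=0.9917): product = 0.9442
After component 3 (R=0.962): product = 0.9083
After component 4 (R=0.9318): product = 0.8464
After component 5 (R=0.8962): product = 0.7585
After component 6 (R=0.8685): product = 0.6588
R_sys = 0.6588

0.6588


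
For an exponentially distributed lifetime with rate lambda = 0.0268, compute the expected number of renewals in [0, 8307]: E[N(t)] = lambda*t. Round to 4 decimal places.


lambda = 0.0268
t = 8307
E[N(t)] = lambda * t
E[N(t)] = 0.0268 * 8307
E[N(t)] = 222.6276

222.6276


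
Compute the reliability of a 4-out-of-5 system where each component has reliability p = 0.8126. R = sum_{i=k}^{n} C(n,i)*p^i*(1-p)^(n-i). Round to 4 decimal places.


k = 4, n = 5, p = 0.8126
i=4: C(5,4)=5 * 0.8126^4 * 0.1874^1 = 0.4086
i=5: C(5,5)=1 * 0.8126^5 * 0.1874^0 = 0.3543
R = sum of terms = 0.7629

0.7629


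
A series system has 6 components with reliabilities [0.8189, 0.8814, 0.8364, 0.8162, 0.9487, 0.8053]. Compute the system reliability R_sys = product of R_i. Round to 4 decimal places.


Components: [0.8189, 0.8814, 0.8364, 0.8162, 0.9487, 0.8053]
After component 1 (R=0.8189): product = 0.8189
After component 2 (R=0.8814): product = 0.7218
After component 3 (R=0.8364): product = 0.6037
After component 4 (R=0.8162): product = 0.4927
After component 5 (R=0.9487): product = 0.4675
After component 6 (R=0.8053): product = 0.3764
R_sys = 0.3764

0.3764


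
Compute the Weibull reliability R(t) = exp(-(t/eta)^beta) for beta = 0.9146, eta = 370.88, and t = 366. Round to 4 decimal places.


beta = 0.9146, eta = 370.88, t = 366
t/eta = 366 / 370.88 = 0.9868
(t/eta)^beta = 0.9868^0.9146 = 0.988
R(t) = exp(-0.988)
R(t) = 0.3723

0.3723


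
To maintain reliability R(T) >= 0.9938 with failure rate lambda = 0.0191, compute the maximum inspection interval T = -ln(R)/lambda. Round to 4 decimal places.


R_target = 0.9938
lambda = 0.0191
-ln(0.9938) = 0.0062
T = 0.0062 / 0.0191
T = 0.3256

0.3256


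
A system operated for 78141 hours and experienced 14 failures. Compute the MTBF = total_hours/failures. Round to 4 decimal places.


total_hours = 78141
failures = 14
MTBF = 78141 / 14
MTBF = 5581.5

5581.5


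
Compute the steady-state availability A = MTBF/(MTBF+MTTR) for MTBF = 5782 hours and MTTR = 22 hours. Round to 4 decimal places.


MTBF = 5782
MTTR = 22
MTBF + MTTR = 5804
A = 5782 / 5804
A = 0.9962

0.9962


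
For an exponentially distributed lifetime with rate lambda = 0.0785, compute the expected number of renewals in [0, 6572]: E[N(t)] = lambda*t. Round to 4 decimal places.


lambda = 0.0785
t = 6572
E[N(t)] = lambda * t
E[N(t)] = 0.0785 * 6572
E[N(t)] = 515.902

515.902


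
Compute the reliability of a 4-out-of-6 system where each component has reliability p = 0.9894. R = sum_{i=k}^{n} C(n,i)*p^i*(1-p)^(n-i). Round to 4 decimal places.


k = 4, n = 6, p = 0.9894
i=4: C(6,4)=15 * 0.9894^4 * 0.0106^2 = 0.0016
i=5: C(6,5)=6 * 0.9894^5 * 0.0106^1 = 0.0603
i=6: C(6,6)=1 * 0.9894^6 * 0.0106^0 = 0.9381
R = sum of terms = 1.0

1.0


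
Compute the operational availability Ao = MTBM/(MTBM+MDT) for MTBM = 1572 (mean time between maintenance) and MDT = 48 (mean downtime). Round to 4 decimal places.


MTBM = 1572
MDT = 48
MTBM + MDT = 1620
Ao = 1572 / 1620
Ao = 0.9704

0.9704


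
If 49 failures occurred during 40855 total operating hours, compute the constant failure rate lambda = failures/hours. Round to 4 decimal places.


failures = 49
total_hours = 40855
lambda = 49 / 40855
lambda = 0.0012

0.0012


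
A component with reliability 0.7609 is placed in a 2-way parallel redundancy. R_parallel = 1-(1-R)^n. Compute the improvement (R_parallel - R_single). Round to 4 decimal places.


R_single = 0.7609, n = 2
1 - R_single = 0.2391
(1 - R_single)^n = 0.2391^2 = 0.0572
R_parallel = 1 - 0.0572 = 0.9428
Improvement = 0.9428 - 0.7609
Improvement = 0.1819

0.1819


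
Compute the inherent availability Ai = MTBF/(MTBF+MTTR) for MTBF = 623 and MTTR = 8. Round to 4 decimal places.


MTBF = 623
MTTR = 8
MTBF + MTTR = 631
Ai = 623 / 631
Ai = 0.9873

0.9873


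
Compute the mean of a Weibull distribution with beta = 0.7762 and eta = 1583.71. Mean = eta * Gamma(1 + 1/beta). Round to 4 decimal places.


beta = 0.7762, eta = 1583.71
1/beta = 1.2883
1 + 1/beta = 2.2883
Gamma(2.2883) = 1.1586
Mean = 1583.71 * 1.1586
Mean = 1834.9053

1834.9053


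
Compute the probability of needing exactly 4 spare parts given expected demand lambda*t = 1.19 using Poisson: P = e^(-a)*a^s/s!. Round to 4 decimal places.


a = 1.19, s = 4
e^(-a) = e^(-1.19) = 0.3042
a^s = 1.19^4 = 2.0053
s! = 24
P = 0.3042 * 2.0053 / 24
P = 0.0254

0.0254


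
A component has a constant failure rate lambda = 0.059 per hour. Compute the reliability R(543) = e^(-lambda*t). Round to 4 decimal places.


lambda = 0.059
t = 543
lambda * t = 32.037
R(t) = e^(-32.037)
R(t) = 0.0

0.0


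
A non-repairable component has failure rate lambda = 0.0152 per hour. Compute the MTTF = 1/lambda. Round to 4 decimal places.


lambda = 0.0152
MTTF = 1 / 0.0152
MTTF = 65.7895

65.7895


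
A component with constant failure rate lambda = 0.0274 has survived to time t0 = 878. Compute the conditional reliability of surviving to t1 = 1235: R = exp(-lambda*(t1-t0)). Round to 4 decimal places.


lambda = 0.0274
t0 = 878, t1 = 1235
t1 - t0 = 357
lambda * (t1-t0) = 0.0274 * 357 = 9.7818
R = exp(-9.7818)
R = 0.0001

0.0001


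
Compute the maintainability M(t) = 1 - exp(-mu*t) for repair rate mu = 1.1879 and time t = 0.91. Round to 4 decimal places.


mu = 1.1879, t = 0.91
mu * t = 1.1879 * 0.91 = 1.081
exp(-1.081) = 0.3393
M(t) = 1 - 0.3393
M(t) = 0.6607

0.6607


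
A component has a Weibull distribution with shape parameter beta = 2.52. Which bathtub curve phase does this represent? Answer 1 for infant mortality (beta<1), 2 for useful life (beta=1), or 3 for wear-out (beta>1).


beta = 2.52
Compare beta to 1:
beta < 1 => infant mortality (phase 1)
beta = 1 => useful life (phase 2)
beta > 1 => wear-out (phase 3)
Since beta = 2.52, this is wear-out (increasing failure rate)
Phase = 3

3


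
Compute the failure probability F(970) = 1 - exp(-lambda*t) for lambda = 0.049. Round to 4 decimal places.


lambda = 0.049, t = 970
lambda * t = 47.53
exp(-47.53) = 0.0
F(t) = 1 - 0.0
F(t) = 1.0

1.0


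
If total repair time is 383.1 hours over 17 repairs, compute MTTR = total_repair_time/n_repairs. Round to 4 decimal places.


total_repair_time = 383.1
n_repairs = 17
MTTR = 383.1 / 17
MTTR = 22.5353

22.5353


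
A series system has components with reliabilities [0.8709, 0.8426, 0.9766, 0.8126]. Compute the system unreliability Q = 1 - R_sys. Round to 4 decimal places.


Components: [0.8709, 0.8426, 0.9766, 0.8126]
After component 1: product = 0.8709
After component 2: product = 0.7338
After component 3: product = 0.7166
After component 4: product = 0.5823
R_sys = 0.5823
Q = 1 - 0.5823 = 0.4177

0.4177


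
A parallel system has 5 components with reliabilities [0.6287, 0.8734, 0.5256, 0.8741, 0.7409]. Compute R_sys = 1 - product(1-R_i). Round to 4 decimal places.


Components: [0.6287, 0.8734, 0.5256, 0.8741, 0.7409]
(1 - 0.6287) = 0.3713, running product = 0.3713
(1 - 0.8734) = 0.1266, running product = 0.047
(1 - 0.5256) = 0.4744, running product = 0.0223
(1 - 0.8741) = 0.1259, running product = 0.0028
(1 - 0.7409) = 0.2591, running product = 0.0007
Product of (1-R_i) = 0.0007
R_sys = 1 - 0.0007 = 0.9993

0.9993


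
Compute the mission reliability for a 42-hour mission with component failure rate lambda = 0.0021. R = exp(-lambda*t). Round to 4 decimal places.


lambda = 0.0021
mission_time = 42
lambda * t = 0.0021 * 42 = 0.0882
R = exp(-0.0882)
R = 0.9156

0.9156


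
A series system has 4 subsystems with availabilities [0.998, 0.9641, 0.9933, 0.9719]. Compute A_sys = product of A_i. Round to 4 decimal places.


Subsystems: [0.998, 0.9641, 0.9933, 0.9719]
After subsystem 1 (A=0.998): product = 0.998
After subsystem 2 (A=0.9641): product = 0.9622
After subsystem 3 (A=0.9933): product = 0.9557
After subsystem 4 (A=0.9719): product = 0.9289
A_sys = 0.9289

0.9289


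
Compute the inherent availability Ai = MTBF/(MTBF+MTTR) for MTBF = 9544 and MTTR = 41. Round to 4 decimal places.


MTBF = 9544
MTTR = 41
MTBF + MTTR = 9585
Ai = 9544 / 9585
Ai = 0.9957

0.9957


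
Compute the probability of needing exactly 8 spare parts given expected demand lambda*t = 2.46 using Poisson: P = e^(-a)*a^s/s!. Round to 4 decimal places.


a = 2.46, s = 8
e^(-a) = e^(-2.46) = 0.0854
a^s = 2.46^8 = 1341.1608
s! = 40320
P = 0.0854 * 1341.1608 / 40320
P = 0.0028

0.0028


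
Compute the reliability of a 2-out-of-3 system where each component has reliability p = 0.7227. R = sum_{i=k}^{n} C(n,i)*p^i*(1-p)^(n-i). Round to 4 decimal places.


k = 2, n = 3, p = 0.7227
i=2: C(3,2)=3 * 0.7227^2 * 0.2773^1 = 0.4345
i=3: C(3,3)=1 * 0.7227^3 * 0.2773^0 = 0.3775
R = sum of terms = 0.812

0.812


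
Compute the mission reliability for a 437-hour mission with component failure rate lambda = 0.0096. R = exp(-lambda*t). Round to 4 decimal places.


lambda = 0.0096
mission_time = 437
lambda * t = 0.0096 * 437 = 4.1952
R = exp(-4.1952)
R = 0.0151

0.0151


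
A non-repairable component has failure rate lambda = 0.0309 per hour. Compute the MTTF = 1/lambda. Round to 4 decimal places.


lambda = 0.0309
MTTF = 1 / 0.0309
MTTF = 32.3625

32.3625


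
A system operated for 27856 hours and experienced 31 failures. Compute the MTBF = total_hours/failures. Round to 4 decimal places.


total_hours = 27856
failures = 31
MTBF = 27856 / 31
MTBF = 898.5806

898.5806


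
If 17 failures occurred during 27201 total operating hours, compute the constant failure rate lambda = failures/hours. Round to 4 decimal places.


failures = 17
total_hours = 27201
lambda = 17 / 27201
lambda = 0.0006

0.0006


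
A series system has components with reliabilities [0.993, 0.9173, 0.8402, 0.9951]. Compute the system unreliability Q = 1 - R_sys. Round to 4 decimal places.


Components: [0.993, 0.9173, 0.8402, 0.9951]
After component 1: product = 0.993
After component 2: product = 0.9109
After component 3: product = 0.7653
After component 4: product = 0.7616
R_sys = 0.7616
Q = 1 - 0.7616 = 0.2384

0.2384


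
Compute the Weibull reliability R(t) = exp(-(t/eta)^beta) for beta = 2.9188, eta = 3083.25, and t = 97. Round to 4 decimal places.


beta = 2.9188, eta = 3083.25, t = 97
t/eta = 97 / 3083.25 = 0.0315
(t/eta)^beta = 0.0315^2.9188 = 0.0
R(t) = exp(-0.0)
R(t) = 1.0

1.0


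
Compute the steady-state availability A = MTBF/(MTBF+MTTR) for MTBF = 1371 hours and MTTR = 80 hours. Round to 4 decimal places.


MTBF = 1371
MTTR = 80
MTBF + MTTR = 1451
A = 1371 / 1451
A = 0.9449

0.9449


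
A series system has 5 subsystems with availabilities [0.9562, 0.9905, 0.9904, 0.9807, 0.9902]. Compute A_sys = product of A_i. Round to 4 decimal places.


Subsystems: [0.9562, 0.9905, 0.9904, 0.9807, 0.9902]
After subsystem 1 (A=0.9562): product = 0.9562
After subsystem 2 (A=0.9905): product = 0.9471
After subsystem 3 (A=0.9904): product = 0.938
After subsystem 4 (A=0.9807): product = 0.9199
After subsystem 5 (A=0.9902): product = 0.9109
A_sys = 0.9109

0.9109


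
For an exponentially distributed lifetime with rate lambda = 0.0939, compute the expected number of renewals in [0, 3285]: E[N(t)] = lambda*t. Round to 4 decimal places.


lambda = 0.0939
t = 3285
E[N(t)] = lambda * t
E[N(t)] = 0.0939 * 3285
E[N(t)] = 308.4615

308.4615


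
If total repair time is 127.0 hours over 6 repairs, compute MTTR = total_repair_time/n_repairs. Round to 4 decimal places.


total_repair_time = 127.0
n_repairs = 6
MTTR = 127.0 / 6
MTTR = 21.1667

21.1667


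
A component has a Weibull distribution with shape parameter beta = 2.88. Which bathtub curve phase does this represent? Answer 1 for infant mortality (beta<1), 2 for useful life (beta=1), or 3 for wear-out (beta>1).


beta = 2.88
Compare beta to 1:
beta < 1 => infant mortality (phase 1)
beta = 1 => useful life (phase 2)
beta > 1 => wear-out (phase 3)
Since beta = 2.88, this is wear-out (increasing failure rate)
Phase = 3

3


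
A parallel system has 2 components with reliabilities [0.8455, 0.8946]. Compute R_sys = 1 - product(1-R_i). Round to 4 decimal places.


Components: [0.8455, 0.8946]
(1 - 0.8455) = 0.1545, running product = 0.1545
(1 - 0.8946) = 0.1054, running product = 0.0163
Product of (1-R_i) = 0.0163
R_sys = 1 - 0.0163 = 0.9837

0.9837


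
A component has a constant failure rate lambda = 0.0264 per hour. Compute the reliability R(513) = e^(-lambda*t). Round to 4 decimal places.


lambda = 0.0264
t = 513
lambda * t = 13.5432
R(t) = e^(-13.5432)
R(t) = 0.0

0.0


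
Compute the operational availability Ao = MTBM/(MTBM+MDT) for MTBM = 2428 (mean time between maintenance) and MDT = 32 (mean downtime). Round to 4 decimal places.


MTBM = 2428
MDT = 32
MTBM + MDT = 2460
Ao = 2428 / 2460
Ao = 0.987

0.987


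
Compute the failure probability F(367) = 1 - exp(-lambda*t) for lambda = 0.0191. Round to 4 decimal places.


lambda = 0.0191, t = 367
lambda * t = 7.0097
exp(-7.0097) = 0.0009
F(t) = 1 - 0.0009
F(t) = 0.9991

0.9991


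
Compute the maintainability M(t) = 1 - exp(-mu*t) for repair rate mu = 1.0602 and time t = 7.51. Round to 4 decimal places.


mu = 1.0602, t = 7.51
mu * t = 1.0602 * 7.51 = 7.9621
exp(-7.9621) = 0.0003
M(t) = 1 - 0.0003
M(t) = 0.9997

0.9997


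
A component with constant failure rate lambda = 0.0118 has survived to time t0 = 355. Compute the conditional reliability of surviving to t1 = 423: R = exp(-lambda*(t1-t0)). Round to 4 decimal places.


lambda = 0.0118
t0 = 355, t1 = 423
t1 - t0 = 68
lambda * (t1-t0) = 0.0118 * 68 = 0.8024
R = exp(-0.8024)
R = 0.4483

0.4483


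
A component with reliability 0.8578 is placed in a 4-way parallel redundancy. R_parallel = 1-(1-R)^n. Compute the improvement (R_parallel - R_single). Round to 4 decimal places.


R_single = 0.8578, n = 4
1 - R_single = 0.1422
(1 - R_single)^n = 0.1422^4 = 0.0004
R_parallel = 1 - 0.0004 = 0.9996
Improvement = 0.9996 - 0.8578
Improvement = 0.1418

0.1418


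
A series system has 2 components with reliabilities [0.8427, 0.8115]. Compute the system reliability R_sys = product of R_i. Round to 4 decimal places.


Components: [0.8427, 0.8115]
After component 1 (R=0.8427): product = 0.8427
After component 2 (R=0.8115): product = 0.6839
R_sys = 0.6839

0.6839


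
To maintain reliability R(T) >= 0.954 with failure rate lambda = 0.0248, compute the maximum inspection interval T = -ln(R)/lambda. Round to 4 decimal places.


R_target = 0.954
lambda = 0.0248
-ln(0.954) = 0.0471
T = 0.0471 / 0.0248
T = 1.8989

1.8989


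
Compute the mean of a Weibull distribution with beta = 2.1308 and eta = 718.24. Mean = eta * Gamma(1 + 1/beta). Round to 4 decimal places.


beta = 2.1308, eta = 718.24
1/beta = 0.4693
1 + 1/beta = 1.4693
Gamma(1.4693) = 0.8856
Mean = 718.24 * 0.8856
Mean = 636.0937

636.0937


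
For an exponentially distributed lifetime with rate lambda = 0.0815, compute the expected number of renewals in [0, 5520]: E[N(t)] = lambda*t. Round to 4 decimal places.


lambda = 0.0815
t = 5520
E[N(t)] = lambda * t
E[N(t)] = 0.0815 * 5520
E[N(t)] = 449.88

449.88


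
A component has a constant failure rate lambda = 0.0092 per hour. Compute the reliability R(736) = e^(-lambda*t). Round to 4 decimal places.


lambda = 0.0092
t = 736
lambda * t = 6.7712
R(t) = e^(-6.7712)
R(t) = 0.0011

0.0011


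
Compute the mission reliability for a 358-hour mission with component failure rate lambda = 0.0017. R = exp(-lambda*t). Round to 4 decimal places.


lambda = 0.0017
mission_time = 358
lambda * t = 0.0017 * 358 = 0.6086
R = exp(-0.6086)
R = 0.5441

0.5441
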